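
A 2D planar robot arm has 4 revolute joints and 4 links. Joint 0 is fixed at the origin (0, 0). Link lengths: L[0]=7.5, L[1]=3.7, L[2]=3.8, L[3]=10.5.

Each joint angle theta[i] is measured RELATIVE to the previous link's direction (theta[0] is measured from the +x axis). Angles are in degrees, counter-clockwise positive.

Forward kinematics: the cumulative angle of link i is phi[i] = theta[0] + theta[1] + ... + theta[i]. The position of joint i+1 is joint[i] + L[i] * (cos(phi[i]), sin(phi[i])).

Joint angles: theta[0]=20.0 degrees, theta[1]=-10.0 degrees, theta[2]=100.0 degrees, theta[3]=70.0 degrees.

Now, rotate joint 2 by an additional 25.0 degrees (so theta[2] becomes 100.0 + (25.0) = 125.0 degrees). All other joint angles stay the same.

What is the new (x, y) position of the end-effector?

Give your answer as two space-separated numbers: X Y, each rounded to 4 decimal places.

joint[0] = (0.0000, 0.0000)  (base)
link 0: phi[0] = 20 = 20 deg
  cos(20 deg) = 0.9397, sin(20 deg) = 0.3420
  joint[1] = (0.0000, 0.0000) + 7.5 * (0.9397, 0.3420) = (0.0000 + 7.0477, 0.0000 + 2.5652) = (7.0477, 2.5652)
link 1: phi[1] = 20 + -10 = 10 deg
  cos(10 deg) = 0.9848, sin(10 deg) = 0.1736
  joint[2] = (7.0477, 2.5652) + 3.7 * (0.9848, 0.1736) = (7.0477 + 3.6438, 2.5652 + 0.6425) = (10.6915, 3.2076)
link 2: phi[2] = 20 + -10 + 125 = 135 deg
  cos(135 deg) = -0.7071, sin(135 deg) = 0.7071
  joint[3] = (10.6915, 3.2076) + 3.8 * (-0.7071, 0.7071) = (10.6915 + -2.6870, 3.2076 + 2.6870) = (8.0045, 5.8947)
link 3: phi[3] = 20 + -10 + 125 + 70 = 205 deg
  cos(205 deg) = -0.9063, sin(205 deg) = -0.4226
  joint[4] = (8.0045, 5.8947) + 10.5 * (-0.9063, -0.4226) = (8.0045 + -9.5162, 5.8947 + -4.4375) = (-1.5118, 1.4572)
End effector: (-1.5118, 1.4572)

Answer: -1.5118 1.4572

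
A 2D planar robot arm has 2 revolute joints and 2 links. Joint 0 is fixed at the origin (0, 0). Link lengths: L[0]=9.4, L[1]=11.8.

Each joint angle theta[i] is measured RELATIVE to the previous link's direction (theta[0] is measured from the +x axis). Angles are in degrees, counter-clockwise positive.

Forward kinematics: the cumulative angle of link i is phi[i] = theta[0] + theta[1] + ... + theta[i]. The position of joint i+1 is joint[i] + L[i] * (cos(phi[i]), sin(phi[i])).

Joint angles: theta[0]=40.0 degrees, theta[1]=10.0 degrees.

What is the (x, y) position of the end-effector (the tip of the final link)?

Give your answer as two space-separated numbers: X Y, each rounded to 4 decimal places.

Answer: 14.7857 15.0815

Derivation:
joint[0] = (0.0000, 0.0000)  (base)
link 0: phi[0] = 40 = 40 deg
  cos(40 deg) = 0.7660, sin(40 deg) = 0.6428
  joint[1] = (0.0000, 0.0000) + 9.4 * (0.7660, 0.6428) = (0.0000 + 7.2008, 0.0000 + 6.0422) = (7.2008, 6.0422)
link 1: phi[1] = 40 + 10 = 50 deg
  cos(50 deg) = 0.6428, sin(50 deg) = 0.7660
  joint[2] = (7.2008, 6.0422) + 11.8 * (0.6428, 0.7660) = (7.2008 + 7.5849, 6.0422 + 9.0393) = (14.7857, 15.0815)
End effector: (14.7857, 15.0815)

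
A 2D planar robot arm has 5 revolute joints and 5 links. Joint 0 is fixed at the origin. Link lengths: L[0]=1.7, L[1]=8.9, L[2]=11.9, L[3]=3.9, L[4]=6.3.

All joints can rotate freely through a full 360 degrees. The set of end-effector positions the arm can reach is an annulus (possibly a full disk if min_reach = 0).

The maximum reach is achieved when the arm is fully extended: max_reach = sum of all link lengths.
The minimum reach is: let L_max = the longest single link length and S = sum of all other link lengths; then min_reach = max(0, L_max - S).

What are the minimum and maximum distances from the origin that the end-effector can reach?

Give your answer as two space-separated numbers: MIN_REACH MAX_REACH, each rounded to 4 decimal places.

Link lengths: [1.7, 8.9, 11.9, 3.9, 6.3]
max_reach = 1.7 + 8.9 + 11.9 + 3.9 + 6.3 = 32.7
L_max = max([1.7, 8.9, 11.9, 3.9, 6.3]) = 11.9
S (sum of others) = 32.7 - 11.9 = 20.8
min_reach = max(0, 11.9 - 20.8) = max(0, -8.9) = 0

Answer: 0.0000 32.7000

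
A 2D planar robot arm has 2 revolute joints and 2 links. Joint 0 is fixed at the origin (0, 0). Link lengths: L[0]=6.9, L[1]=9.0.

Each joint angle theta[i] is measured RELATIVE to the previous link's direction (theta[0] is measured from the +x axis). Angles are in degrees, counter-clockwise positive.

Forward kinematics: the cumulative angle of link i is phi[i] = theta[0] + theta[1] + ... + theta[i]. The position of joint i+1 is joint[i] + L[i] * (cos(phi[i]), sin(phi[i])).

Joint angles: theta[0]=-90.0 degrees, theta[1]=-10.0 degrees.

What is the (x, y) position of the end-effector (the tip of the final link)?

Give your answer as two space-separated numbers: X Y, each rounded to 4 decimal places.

Answer: -1.5628 -15.7633

Derivation:
joint[0] = (0.0000, 0.0000)  (base)
link 0: phi[0] = -90 = -90 deg
  cos(-90 deg) = 0.0000, sin(-90 deg) = -1.0000
  joint[1] = (0.0000, 0.0000) + 6.9 * (0.0000, -1.0000) = (0.0000 + 0.0000, 0.0000 + -6.9000) = (0.0000, -6.9000)
link 1: phi[1] = -90 + -10 = -100 deg
  cos(-100 deg) = -0.1736, sin(-100 deg) = -0.9848
  joint[2] = (0.0000, -6.9000) + 9 * (-0.1736, -0.9848) = (0.0000 + -1.5628, -6.9000 + -8.8633) = (-1.5628, -15.7633)
End effector: (-1.5628, -15.7633)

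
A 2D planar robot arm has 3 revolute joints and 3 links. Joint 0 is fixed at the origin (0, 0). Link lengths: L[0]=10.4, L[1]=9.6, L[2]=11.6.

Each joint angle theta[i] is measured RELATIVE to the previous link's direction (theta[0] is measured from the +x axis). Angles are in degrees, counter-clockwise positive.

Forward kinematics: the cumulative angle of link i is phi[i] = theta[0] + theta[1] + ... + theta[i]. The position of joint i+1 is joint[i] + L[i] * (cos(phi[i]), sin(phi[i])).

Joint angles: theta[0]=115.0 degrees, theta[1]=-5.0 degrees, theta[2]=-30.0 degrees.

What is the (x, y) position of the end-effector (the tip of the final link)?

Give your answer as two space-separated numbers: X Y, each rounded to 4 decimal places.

Answer: -5.6643 29.8704

Derivation:
joint[0] = (0.0000, 0.0000)  (base)
link 0: phi[0] = 115 = 115 deg
  cos(115 deg) = -0.4226, sin(115 deg) = 0.9063
  joint[1] = (0.0000, 0.0000) + 10.4 * (-0.4226, 0.9063) = (0.0000 + -4.3952, 0.0000 + 9.4256) = (-4.3952, 9.4256)
link 1: phi[1] = 115 + -5 = 110 deg
  cos(110 deg) = -0.3420, sin(110 deg) = 0.9397
  joint[2] = (-4.3952, 9.4256) + 9.6 * (-0.3420, 0.9397) = (-4.3952 + -3.2834, 9.4256 + 9.0210) = (-7.6786, 18.4467)
link 2: phi[2] = 115 + -5 + -30 = 80 deg
  cos(80 deg) = 0.1736, sin(80 deg) = 0.9848
  joint[3] = (-7.6786, 18.4467) + 11.6 * (0.1736, 0.9848) = (-7.6786 + 2.0143, 18.4467 + 11.4238) = (-5.6643, 29.8704)
End effector: (-5.6643, 29.8704)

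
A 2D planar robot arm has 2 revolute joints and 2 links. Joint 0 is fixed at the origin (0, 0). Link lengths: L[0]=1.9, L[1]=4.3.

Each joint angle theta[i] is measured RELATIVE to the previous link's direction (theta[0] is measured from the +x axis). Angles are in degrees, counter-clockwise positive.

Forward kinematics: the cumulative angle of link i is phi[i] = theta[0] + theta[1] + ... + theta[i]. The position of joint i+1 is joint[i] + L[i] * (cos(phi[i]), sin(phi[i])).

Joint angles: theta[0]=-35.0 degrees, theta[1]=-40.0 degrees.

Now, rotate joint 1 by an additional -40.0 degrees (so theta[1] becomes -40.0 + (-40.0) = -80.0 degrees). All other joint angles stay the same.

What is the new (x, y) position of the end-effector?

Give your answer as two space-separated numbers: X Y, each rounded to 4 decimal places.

Answer: -0.2609 -4.9869

Derivation:
joint[0] = (0.0000, 0.0000)  (base)
link 0: phi[0] = -35 = -35 deg
  cos(-35 deg) = 0.8192, sin(-35 deg) = -0.5736
  joint[1] = (0.0000, 0.0000) + 1.9 * (0.8192, -0.5736) = (0.0000 + 1.5564, 0.0000 + -1.0898) = (1.5564, -1.0898)
link 1: phi[1] = -35 + -80 = -115 deg
  cos(-115 deg) = -0.4226, sin(-115 deg) = -0.9063
  joint[2] = (1.5564, -1.0898) + 4.3 * (-0.4226, -0.9063) = (1.5564 + -1.8173, -1.0898 + -3.8971) = (-0.2609, -4.9869)
End effector: (-0.2609, -4.9869)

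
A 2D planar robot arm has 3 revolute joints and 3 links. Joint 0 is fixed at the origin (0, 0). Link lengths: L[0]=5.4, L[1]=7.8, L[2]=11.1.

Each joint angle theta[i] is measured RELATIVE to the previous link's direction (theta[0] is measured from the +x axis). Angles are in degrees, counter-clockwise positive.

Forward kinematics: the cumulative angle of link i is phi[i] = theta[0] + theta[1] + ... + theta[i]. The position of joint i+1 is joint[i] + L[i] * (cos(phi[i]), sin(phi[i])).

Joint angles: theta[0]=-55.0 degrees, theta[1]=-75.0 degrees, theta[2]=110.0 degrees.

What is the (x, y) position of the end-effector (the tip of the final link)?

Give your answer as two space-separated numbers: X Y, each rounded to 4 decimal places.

Answer: 8.5142 -14.1950

Derivation:
joint[0] = (0.0000, 0.0000)  (base)
link 0: phi[0] = -55 = -55 deg
  cos(-55 deg) = 0.5736, sin(-55 deg) = -0.8192
  joint[1] = (0.0000, 0.0000) + 5.4 * (0.5736, -0.8192) = (0.0000 + 3.0973, 0.0000 + -4.4234) = (3.0973, -4.4234)
link 1: phi[1] = -55 + -75 = -130 deg
  cos(-130 deg) = -0.6428, sin(-130 deg) = -0.7660
  joint[2] = (3.0973, -4.4234) + 7.8 * (-0.6428, -0.7660) = (3.0973 + -5.0137, -4.4234 + -5.9751) = (-1.9164, -10.3986)
link 2: phi[2] = -55 + -75 + 110 = -20 deg
  cos(-20 deg) = 0.9397, sin(-20 deg) = -0.3420
  joint[3] = (-1.9164, -10.3986) + 11.1 * (0.9397, -0.3420) = (-1.9164 + 10.4306, -10.3986 + -3.7964) = (8.5142, -14.1950)
End effector: (8.5142, -14.1950)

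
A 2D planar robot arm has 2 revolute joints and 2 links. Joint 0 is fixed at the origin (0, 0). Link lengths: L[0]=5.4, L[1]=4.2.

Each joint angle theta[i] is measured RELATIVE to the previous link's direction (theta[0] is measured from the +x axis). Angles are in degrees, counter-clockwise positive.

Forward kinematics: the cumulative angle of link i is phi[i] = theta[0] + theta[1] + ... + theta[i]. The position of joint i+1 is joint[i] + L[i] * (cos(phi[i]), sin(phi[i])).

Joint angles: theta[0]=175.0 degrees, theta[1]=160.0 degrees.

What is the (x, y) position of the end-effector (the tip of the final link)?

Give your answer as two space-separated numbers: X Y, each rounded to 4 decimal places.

joint[0] = (0.0000, 0.0000)  (base)
link 0: phi[0] = 175 = 175 deg
  cos(175 deg) = -0.9962, sin(175 deg) = 0.0872
  joint[1] = (0.0000, 0.0000) + 5.4 * (-0.9962, 0.0872) = (0.0000 + -5.3795, 0.0000 + 0.4706) = (-5.3795, 0.4706)
link 1: phi[1] = 175 + 160 = 335 deg
  cos(335 deg) = 0.9063, sin(335 deg) = -0.4226
  joint[2] = (-5.3795, 0.4706) + 4.2 * (0.9063, -0.4226) = (-5.3795 + 3.8065, 0.4706 + -1.7750) = (-1.5730, -1.3044)
End effector: (-1.5730, -1.3044)

Answer: -1.5730 -1.3044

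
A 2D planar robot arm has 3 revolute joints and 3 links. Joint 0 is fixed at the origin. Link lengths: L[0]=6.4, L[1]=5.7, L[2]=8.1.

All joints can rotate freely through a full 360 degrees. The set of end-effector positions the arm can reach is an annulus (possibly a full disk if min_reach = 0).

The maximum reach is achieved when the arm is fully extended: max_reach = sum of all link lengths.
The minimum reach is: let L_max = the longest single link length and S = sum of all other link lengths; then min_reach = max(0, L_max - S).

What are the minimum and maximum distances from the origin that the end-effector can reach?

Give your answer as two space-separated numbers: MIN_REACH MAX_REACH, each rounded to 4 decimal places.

Answer: 0.0000 20.2000

Derivation:
Link lengths: [6.4, 5.7, 8.1]
max_reach = 6.4 + 5.7 + 8.1 = 20.2
L_max = max([6.4, 5.7, 8.1]) = 8.1
S (sum of others) = 20.2 - 8.1 = 12.1
min_reach = max(0, 8.1 - 12.1) = max(0, -4) = 0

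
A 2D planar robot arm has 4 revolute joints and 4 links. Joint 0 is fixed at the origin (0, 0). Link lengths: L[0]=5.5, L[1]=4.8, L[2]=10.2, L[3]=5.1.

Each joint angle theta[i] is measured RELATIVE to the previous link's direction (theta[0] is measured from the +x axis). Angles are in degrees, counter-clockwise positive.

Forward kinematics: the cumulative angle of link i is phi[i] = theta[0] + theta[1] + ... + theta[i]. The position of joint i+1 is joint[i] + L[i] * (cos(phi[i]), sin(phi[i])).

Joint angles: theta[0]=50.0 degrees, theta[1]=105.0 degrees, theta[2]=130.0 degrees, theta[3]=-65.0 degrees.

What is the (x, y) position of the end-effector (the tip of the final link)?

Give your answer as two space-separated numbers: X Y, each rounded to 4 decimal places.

Answer: -2.0818 -6.8888

Derivation:
joint[0] = (0.0000, 0.0000)  (base)
link 0: phi[0] = 50 = 50 deg
  cos(50 deg) = 0.6428, sin(50 deg) = 0.7660
  joint[1] = (0.0000, 0.0000) + 5.5 * (0.6428, 0.7660) = (0.0000 + 3.5353, 0.0000 + 4.2132) = (3.5353, 4.2132)
link 1: phi[1] = 50 + 105 = 155 deg
  cos(155 deg) = -0.9063, sin(155 deg) = 0.4226
  joint[2] = (3.5353, 4.2132) + 4.8 * (-0.9063, 0.4226) = (3.5353 + -4.3503, 4.2132 + 2.0286) = (-0.8149, 6.2418)
link 2: phi[2] = 50 + 105 + 130 = 285 deg
  cos(285 deg) = 0.2588, sin(285 deg) = -0.9659
  joint[3] = (-0.8149, 6.2418) + 10.2 * (0.2588, -0.9659) = (-0.8149 + 2.6400, 6.2418 + -9.8524) = (1.8250, -3.6106)
link 3: phi[3] = 50 + 105 + 130 + -65 = 220 deg
  cos(220 deg) = -0.7660, sin(220 deg) = -0.6428
  joint[4] = (1.8250, -3.6106) + 5.1 * (-0.7660, -0.6428) = (1.8250 + -3.9068, -3.6106 + -3.2782) = (-2.0818, -6.8888)
End effector: (-2.0818, -6.8888)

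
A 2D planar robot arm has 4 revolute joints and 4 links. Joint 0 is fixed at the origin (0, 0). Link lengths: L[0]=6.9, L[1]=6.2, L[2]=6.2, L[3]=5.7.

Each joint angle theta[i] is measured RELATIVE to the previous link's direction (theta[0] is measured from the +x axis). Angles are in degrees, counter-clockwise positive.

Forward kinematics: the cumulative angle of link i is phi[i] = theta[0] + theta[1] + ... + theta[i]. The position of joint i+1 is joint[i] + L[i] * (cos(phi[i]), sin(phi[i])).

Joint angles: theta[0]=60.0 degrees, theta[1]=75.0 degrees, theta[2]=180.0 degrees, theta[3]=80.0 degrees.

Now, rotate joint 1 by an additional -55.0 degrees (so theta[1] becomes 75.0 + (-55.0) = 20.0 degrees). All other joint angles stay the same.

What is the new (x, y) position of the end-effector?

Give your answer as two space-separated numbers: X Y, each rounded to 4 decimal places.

Answer: 8.8062 4.0261

Derivation:
joint[0] = (0.0000, 0.0000)  (base)
link 0: phi[0] = 60 = 60 deg
  cos(60 deg) = 0.5000, sin(60 deg) = 0.8660
  joint[1] = (0.0000, 0.0000) + 6.9 * (0.5000, 0.8660) = (0.0000 + 3.4500, 0.0000 + 5.9756) = (3.4500, 5.9756)
link 1: phi[1] = 60 + 20 = 80 deg
  cos(80 deg) = 0.1736, sin(80 deg) = 0.9848
  joint[2] = (3.4500, 5.9756) + 6.2 * (0.1736, 0.9848) = (3.4500 + 1.0766, 5.9756 + 6.1058) = (4.5266, 12.0814)
link 2: phi[2] = 60 + 20 + 180 = 260 deg
  cos(260 deg) = -0.1736, sin(260 deg) = -0.9848
  joint[3] = (4.5266, 12.0814) + 6.2 * (-0.1736, -0.9848) = (4.5266 + -1.0766, 12.0814 + -6.1058) = (3.4500, 5.9756)
link 3: phi[3] = 60 + 20 + 180 + 80 = 340 deg
  cos(340 deg) = 0.9397, sin(340 deg) = -0.3420
  joint[4] = (3.4500, 5.9756) + 5.7 * (0.9397, -0.3420) = (3.4500 + 5.3562, 5.9756 + -1.9495) = (8.8062, 4.0261)
End effector: (8.8062, 4.0261)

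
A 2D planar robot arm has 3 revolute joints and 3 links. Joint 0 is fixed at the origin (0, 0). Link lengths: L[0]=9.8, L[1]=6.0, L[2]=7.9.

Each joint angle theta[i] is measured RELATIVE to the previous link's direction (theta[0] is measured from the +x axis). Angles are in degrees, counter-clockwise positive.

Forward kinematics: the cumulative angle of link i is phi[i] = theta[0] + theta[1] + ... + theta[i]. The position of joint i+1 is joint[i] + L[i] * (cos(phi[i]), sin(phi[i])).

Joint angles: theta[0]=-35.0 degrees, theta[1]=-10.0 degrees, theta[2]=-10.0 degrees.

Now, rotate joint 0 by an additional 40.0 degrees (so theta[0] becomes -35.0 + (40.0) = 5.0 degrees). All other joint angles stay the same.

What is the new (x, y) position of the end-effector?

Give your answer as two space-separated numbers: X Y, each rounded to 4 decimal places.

Answer: 23.3707 -1.7135

Derivation:
joint[0] = (0.0000, 0.0000)  (base)
link 0: phi[0] = 5 = 5 deg
  cos(5 deg) = 0.9962, sin(5 deg) = 0.0872
  joint[1] = (0.0000, 0.0000) + 9.8 * (0.9962, 0.0872) = (0.0000 + 9.7627, 0.0000 + 0.8541) = (9.7627, 0.8541)
link 1: phi[1] = 5 + -10 = -5 deg
  cos(-5 deg) = 0.9962, sin(-5 deg) = -0.0872
  joint[2] = (9.7627, 0.8541) + 6 * (0.9962, -0.0872) = (9.7627 + 5.9772, 0.8541 + -0.5229) = (15.7399, 0.3312)
link 2: phi[2] = 5 + -10 + -10 = -15 deg
  cos(-15 deg) = 0.9659, sin(-15 deg) = -0.2588
  joint[3] = (15.7399, 0.3312) + 7.9 * (0.9659, -0.2588) = (15.7399 + 7.6308, 0.3312 + -2.0447) = (23.3707, -1.7135)
End effector: (23.3707, -1.7135)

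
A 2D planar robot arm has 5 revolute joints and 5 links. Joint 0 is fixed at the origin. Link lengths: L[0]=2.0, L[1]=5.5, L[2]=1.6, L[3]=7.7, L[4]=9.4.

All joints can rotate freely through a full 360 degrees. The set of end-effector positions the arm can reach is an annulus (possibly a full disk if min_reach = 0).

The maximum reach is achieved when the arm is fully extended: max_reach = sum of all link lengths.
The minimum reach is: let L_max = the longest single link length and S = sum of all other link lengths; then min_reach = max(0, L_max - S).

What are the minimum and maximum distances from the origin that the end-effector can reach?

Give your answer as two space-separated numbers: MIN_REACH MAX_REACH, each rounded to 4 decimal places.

Link lengths: [2.0, 5.5, 1.6, 7.7, 9.4]
max_reach = 2 + 5.5 + 1.6 + 7.7 + 9.4 = 26.2
L_max = max([2.0, 5.5, 1.6, 7.7, 9.4]) = 9.4
S (sum of others) = 26.2 - 9.4 = 16.8
min_reach = max(0, 9.4 - 16.8) = max(0, -7.4) = 0

Answer: 0.0000 26.2000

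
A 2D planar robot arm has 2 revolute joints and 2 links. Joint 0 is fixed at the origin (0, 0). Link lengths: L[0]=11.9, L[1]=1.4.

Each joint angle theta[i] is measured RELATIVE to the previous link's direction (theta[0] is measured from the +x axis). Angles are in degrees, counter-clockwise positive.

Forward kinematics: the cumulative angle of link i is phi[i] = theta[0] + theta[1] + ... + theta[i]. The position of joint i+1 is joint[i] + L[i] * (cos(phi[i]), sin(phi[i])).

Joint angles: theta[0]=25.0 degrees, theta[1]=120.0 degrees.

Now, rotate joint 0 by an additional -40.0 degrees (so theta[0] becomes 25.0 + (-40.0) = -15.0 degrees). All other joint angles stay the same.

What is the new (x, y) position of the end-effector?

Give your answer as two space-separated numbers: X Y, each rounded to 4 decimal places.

Answer: 11.1322 -1.7277

Derivation:
joint[0] = (0.0000, 0.0000)  (base)
link 0: phi[0] = -15 = -15 deg
  cos(-15 deg) = 0.9659, sin(-15 deg) = -0.2588
  joint[1] = (0.0000, 0.0000) + 11.9 * (0.9659, -0.2588) = (0.0000 + 11.4945, 0.0000 + -3.0799) = (11.4945, -3.0799)
link 1: phi[1] = -15 + 120 = 105 deg
  cos(105 deg) = -0.2588, sin(105 deg) = 0.9659
  joint[2] = (11.4945, -3.0799) + 1.4 * (-0.2588, 0.9659) = (11.4945 + -0.3623, -3.0799 + 1.3523) = (11.1322, -1.7277)
End effector: (11.1322, -1.7277)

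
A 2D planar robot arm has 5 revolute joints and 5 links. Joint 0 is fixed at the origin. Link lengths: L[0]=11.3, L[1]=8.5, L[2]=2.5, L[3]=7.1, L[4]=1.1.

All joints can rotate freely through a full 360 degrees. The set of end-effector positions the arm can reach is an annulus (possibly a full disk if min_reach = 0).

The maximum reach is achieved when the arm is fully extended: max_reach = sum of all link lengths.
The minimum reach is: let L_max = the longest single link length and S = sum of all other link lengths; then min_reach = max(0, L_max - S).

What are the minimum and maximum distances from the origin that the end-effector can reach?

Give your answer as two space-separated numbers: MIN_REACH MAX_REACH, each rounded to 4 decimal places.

Link lengths: [11.3, 8.5, 2.5, 7.1, 1.1]
max_reach = 11.3 + 8.5 + 2.5 + 7.1 + 1.1 = 30.5
L_max = max([11.3, 8.5, 2.5, 7.1, 1.1]) = 11.3
S (sum of others) = 30.5 - 11.3 = 19.2
min_reach = max(0, 11.3 - 19.2) = max(0, -7.9) = 0

Answer: 0.0000 30.5000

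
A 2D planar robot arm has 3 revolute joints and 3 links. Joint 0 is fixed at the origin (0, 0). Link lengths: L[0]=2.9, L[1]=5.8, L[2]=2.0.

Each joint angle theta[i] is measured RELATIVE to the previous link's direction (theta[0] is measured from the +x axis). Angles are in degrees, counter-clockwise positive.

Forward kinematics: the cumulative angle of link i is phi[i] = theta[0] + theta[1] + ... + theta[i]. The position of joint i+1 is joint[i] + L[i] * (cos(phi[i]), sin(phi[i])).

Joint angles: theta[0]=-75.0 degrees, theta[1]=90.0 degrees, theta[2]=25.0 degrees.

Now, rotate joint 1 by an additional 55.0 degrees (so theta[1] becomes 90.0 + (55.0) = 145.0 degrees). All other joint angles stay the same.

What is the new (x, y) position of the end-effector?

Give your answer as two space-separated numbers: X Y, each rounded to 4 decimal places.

joint[0] = (0.0000, 0.0000)  (base)
link 0: phi[0] = -75 = -75 deg
  cos(-75 deg) = 0.2588, sin(-75 deg) = -0.9659
  joint[1] = (0.0000, 0.0000) + 2.9 * (0.2588, -0.9659) = (0.0000 + 0.7506, 0.0000 + -2.8012) = (0.7506, -2.8012)
link 1: phi[1] = -75 + 145 = 70 deg
  cos(70 deg) = 0.3420, sin(70 deg) = 0.9397
  joint[2] = (0.7506, -2.8012) + 5.8 * (0.3420, 0.9397) = (0.7506 + 1.9837, -2.8012 + 5.4502) = (2.7343, 2.6490)
link 2: phi[2] = -75 + 145 + 25 = 95 deg
  cos(95 deg) = -0.0872, sin(95 deg) = 0.9962
  joint[3] = (2.7343, 2.6490) + 2 * (-0.0872, 0.9962) = (2.7343 + -0.1743, 2.6490 + 1.9924) = (2.5600, 4.6414)
End effector: (2.5600, 4.6414)

Answer: 2.5600 4.6414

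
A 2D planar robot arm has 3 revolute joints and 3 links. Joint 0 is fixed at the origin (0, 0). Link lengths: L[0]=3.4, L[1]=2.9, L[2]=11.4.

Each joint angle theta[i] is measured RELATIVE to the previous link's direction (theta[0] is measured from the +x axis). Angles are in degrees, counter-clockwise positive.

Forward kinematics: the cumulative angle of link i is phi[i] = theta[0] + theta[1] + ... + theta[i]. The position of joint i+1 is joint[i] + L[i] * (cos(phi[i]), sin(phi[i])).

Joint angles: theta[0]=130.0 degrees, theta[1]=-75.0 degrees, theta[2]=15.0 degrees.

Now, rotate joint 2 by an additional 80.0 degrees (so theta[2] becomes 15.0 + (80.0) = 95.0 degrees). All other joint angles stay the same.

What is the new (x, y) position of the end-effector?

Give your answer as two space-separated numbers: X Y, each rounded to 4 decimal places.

Answer: -10.3948 10.6801

Derivation:
joint[0] = (0.0000, 0.0000)  (base)
link 0: phi[0] = 130 = 130 deg
  cos(130 deg) = -0.6428, sin(130 deg) = 0.7660
  joint[1] = (0.0000, 0.0000) + 3.4 * (-0.6428, 0.7660) = (0.0000 + -2.1855, 0.0000 + 2.6046) = (-2.1855, 2.6046)
link 1: phi[1] = 130 + -75 = 55 deg
  cos(55 deg) = 0.5736, sin(55 deg) = 0.8192
  joint[2] = (-2.1855, 2.6046) + 2.9 * (0.5736, 0.8192) = (-2.1855 + 1.6634, 2.6046 + 2.3755) = (-0.5221, 4.9801)
link 2: phi[2] = 130 + -75 + 95 = 150 deg
  cos(150 deg) = -0.8660, sin(150 deg) = 0.5000
  joint[3] = (-0.5221, 4.9801) + 11.4 * (-0.8660, 0.5000) = (-0.5221 + -9.8727, 4.9801 + 5.7000) = (-10.3948, 10.6801)
End effector: (-10.3948, 10.6801)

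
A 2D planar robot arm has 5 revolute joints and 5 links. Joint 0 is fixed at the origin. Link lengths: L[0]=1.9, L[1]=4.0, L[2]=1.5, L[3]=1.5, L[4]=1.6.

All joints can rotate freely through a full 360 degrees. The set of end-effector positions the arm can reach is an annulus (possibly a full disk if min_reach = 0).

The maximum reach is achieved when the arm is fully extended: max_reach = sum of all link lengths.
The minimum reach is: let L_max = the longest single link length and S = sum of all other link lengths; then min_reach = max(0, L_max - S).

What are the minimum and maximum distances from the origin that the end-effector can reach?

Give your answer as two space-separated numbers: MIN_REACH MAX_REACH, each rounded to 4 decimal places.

Link lengths: [1.9, 4.0, 1.5, 1.5, 1.6]
max_reach = 1.9 + 4 + 1.5 + 1.5 + 1.6 = 10.5
L_max = max([1.9, 4.0, 1.5, 1.5, 1.6]) = 4
S (sum of others) = 10.5 - 4 = 6.5
min_reach = max(0, 4 - 6.5) = max(0, -2.5) = 0

Answer: 0.0000 10.5000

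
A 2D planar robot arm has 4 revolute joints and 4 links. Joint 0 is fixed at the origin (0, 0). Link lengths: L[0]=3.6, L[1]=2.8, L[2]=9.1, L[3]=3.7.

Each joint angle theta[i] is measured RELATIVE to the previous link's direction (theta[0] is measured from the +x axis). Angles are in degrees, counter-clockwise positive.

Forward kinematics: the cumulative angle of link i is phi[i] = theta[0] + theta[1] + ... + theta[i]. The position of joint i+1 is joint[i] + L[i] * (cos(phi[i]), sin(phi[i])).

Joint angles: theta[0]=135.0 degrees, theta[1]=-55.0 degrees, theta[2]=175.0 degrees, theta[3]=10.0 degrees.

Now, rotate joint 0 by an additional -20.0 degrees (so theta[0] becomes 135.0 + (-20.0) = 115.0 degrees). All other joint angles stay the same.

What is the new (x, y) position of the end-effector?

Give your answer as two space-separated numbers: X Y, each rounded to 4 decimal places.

joint[0] = (0.0000, 0.0000)  (base)
link 0: phi[0] = 115 = 115 deg
  cos(115 deg) = -0.4226, sin(115 deg) = 0.9063
  joint[1] = (0.0000, 0.0000) + 3.6 * (-0.4226, 0.9063) = (0.0000 + -1.5214, 0.0000 + 3.2627) = (-1.5214, 3.2627)
link 1: phi[1] = 115 + -55 = 60 deg
  cos(60 deg) = 0.5000, sin(60 deg) = 0.8660
  joint[2] = (-1.5214, 3.2627) + 2.8 * (0.5000, 0.8660) = (-1.5214 + 1.4000, 3.2627 + 2.4249) = (-0.1214, 5.6876)
link 2: phi[2] = 115 + -55 + 175 = 235 deg
  cos(235 deg) = -0.5736, sin(235 deg) = -0.8192
  joint[3] = (-0.1214, 5.6876) + 9.1 * (-0.5736, -0.8192) = (-0.1214 + -5.2195, 5.6876 + -7.4543) = (-5.3410, -1.7667)
link 3: phi[3] = 115 + -55 + 175 + 10 = 245 deg
  cos(245 deg) = -0.4226, sin(245 deg) = -0.9063
  joint[4] = (-5.3410, -1.7667) + 3.7 * (-0.4226, -0.9063) = (-5.3410 + -1.5637, -1.7667 + -3.3533) = (-6.9047, -5.1200)
End effector: (-6.9047, -5.1200)

Answer: -6.9047 -5.1200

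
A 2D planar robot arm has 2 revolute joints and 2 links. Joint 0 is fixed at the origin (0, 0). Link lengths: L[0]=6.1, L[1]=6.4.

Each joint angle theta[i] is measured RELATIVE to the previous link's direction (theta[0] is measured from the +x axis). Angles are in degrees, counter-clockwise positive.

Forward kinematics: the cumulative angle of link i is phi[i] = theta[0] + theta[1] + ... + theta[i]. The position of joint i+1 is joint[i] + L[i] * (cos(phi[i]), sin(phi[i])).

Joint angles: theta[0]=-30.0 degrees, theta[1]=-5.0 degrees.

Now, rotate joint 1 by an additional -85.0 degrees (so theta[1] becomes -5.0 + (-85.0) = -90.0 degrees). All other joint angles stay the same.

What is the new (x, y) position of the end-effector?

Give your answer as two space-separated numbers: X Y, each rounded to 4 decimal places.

Answer: 2.0828 -8.5926

Derivation:
joint[0] = (0.0000, 0.0000)  (base)
link 0: phi[0] = -30 = -30 deg
  cos(-30 deg) = 0.8660, sin(-30 deg) = -0.5000
  joint[1] = (0.0000, 0.0000) + 6.1 * (0.8660, -0.5000) = (0.0000 + 5.2828, 0.0000 + -3.0500) = (5.2828, -3.0500)
link 1: phi[1] = -30 + -90 = -120 deg
  cos(-120 deg) = -0.5000, sin(-120 deg) = -0.8660
  joint[2] = (5.2828, -3.0500) + 6.4 * (-0.5000, -0.8660) = (5.2828 + -3.2000, -3.0500 + -5.5426) = (2.0828, -8.5926)
End effector: (2.0828, -8.5926)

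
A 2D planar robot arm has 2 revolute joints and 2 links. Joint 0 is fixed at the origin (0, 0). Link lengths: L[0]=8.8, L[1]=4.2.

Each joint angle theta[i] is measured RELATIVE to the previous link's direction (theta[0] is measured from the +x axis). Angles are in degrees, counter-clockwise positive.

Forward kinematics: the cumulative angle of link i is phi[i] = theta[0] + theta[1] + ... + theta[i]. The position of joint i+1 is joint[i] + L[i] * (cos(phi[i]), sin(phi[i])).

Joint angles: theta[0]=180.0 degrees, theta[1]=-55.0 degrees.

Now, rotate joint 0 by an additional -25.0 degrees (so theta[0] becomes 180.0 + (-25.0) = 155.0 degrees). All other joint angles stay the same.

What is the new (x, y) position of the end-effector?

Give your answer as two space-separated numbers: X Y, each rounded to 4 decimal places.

joint[0] = (0.0000, 0.0000)  (base)
link 0: phi[0] = 155 = 155 deg
  cos(155 deg) = -0.9063, sin(155 deg) = 0.4226
  joint[1] = (0.0000, 0.0000) + 8.8 * (-0.9063, 0.4226) = (0.0000 + -7.9755, 0.0000 + 3.7190) = (-7.9755, 3.7190)
link 1: phi[1] = 155 + -55 = 100 deg
  cos(100 deg) = -0.1736, sin(100 deg) = 0.9848
  joint[2] = (-7.9755, 3.7190) + 4.2 * (-0.1736, 0.9848) = (-7.9755 + -0.7293, 3.7190 + 4.1362) = (-8.7048, 7.8552)
End effector: (-8.7048, 7.8552)

Answer: -8.7048 7.8552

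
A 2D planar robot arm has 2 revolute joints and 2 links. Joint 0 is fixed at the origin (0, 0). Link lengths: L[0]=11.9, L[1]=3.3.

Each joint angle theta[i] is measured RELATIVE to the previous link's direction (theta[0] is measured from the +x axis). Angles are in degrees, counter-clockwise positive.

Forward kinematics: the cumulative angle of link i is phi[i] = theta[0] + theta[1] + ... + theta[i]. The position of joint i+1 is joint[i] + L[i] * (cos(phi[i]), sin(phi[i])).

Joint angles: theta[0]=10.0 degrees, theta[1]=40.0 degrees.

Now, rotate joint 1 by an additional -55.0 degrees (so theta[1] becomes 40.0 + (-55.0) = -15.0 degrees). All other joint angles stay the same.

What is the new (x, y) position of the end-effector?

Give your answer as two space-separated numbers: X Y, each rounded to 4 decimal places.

Answer: 15.0067 1.7788

Derivation:
joint[0] = (0.0000, 0.0000)  (base)
link 0: phi[0] = 10 = 10 deg
  cos(10 deg) = 0.9848, sin(10 deg) = 0.1736
  joint[1] = (0.0000, 0.0000) + 11.9 * (0.9848, 0.1736) = (0.0000 + 11.7192, 0.0000 + 2.0664) = (11.7192, 2.0664)
link 1: phi[1] = 10 + -15 = -5 deg
  cos(-5 deg) = 0.9962, sin(-5 deg) = -0.0872
  joint[2] = (11.7192, 2.0664) + 3.3 * (0.9962, -0.0872) = (11.7192 + 3.2874, 2.0664 + -0.2876) = (15.0067, 1.7788)
End effector: (15.0067, 1.7788)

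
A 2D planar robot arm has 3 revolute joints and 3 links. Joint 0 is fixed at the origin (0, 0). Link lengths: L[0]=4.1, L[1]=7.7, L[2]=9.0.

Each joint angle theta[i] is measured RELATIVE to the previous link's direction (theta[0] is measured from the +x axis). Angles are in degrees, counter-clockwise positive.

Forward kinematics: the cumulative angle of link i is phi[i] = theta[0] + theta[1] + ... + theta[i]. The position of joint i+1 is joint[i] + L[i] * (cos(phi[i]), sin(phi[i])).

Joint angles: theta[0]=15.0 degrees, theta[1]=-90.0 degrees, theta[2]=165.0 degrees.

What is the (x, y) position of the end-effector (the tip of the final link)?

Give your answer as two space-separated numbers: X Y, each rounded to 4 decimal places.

joint[0] = (0.0000, 0.0000)  (base)
link 0: phi[0] = 15 = 15 deg
  cos(15 deg) = 0.9659, sin(15 deg) = 0.2588
  joint[1] = (0.0000, 0.0000) + 4.1 * (0.9659, 0.2588) = (0.0000 + 3.9603, 0.0000 + 1.0612) = (3.9603, 1.0612)
link 1: phi[1] = 15 + -90 = -75 deg
  cos(-75 deg) = 0.2588, sin(-75 deg) = -0.9659
  joint[2] = (3.9603, 1.0612) + 7.7 * (0.2588, -0.9659) = (3.9603 + 1.9929, 1.0612 + -7.4376) = (5.9532, -6.3765)
link 2: phi[2] = 15 + -90 + 165 = 90 deg
  cos(90 deg) = 0.0000, sin(90 deg) = 1.0000
  joint[3] = (5.9532, -6.3765) + 9 * (0.0000, 1.0000) = (5.9532 + 0.0000, -6.3765 + 9.0000) = (5.9532, 2.6235)
End effector: (5.9532, 2.6235)

Answer: 5.9532 2.6235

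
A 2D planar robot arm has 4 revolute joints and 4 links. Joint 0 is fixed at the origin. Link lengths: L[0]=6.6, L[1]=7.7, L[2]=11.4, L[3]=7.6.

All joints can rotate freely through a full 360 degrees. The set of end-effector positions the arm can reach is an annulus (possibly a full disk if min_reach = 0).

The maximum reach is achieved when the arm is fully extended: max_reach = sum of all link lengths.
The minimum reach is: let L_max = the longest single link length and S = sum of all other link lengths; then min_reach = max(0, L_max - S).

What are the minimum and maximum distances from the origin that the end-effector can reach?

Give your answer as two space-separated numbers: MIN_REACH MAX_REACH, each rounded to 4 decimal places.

Answer: 0.0000 33.3000

Derivation:
Link lengths: [6.6, 7.7, 11.4, 7.6]
max_reach = 6.6 + 7.7 + 11.4 + 7.6 = 33.3
L_max = max([6.6, 7.7, 11.4, 7.6]) = 11.4
S (sum of others) = 33.3 - 11.4 = 21.9
min_reach = max(0, 11.4 - 21.9) = max(0, -10.5) = 0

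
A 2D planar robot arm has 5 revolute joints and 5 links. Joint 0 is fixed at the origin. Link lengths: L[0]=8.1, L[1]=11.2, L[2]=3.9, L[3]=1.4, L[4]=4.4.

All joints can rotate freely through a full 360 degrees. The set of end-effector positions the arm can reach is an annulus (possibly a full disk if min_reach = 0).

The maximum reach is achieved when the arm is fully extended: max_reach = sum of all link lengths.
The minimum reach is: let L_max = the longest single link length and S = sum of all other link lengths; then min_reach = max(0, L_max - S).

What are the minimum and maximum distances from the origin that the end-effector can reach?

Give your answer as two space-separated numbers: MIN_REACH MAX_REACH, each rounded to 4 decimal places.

Answer: 0.0000 29.0000

Derivation:
Link lengths: [8.1, 11.2, 3.9, 1.4, 4.4]
max_reach = 8.1 + 11.2 + 3.9 + 1.4 + 4.4 = 29
L_max = max([8.1, 11.2, 3.9, 1.4, 4.4]) = 11.2
S (sum of others) = 29 - 11.2 = 17.8
min_reach = max(0, 11.2 - 17.8) = max(0, -6.6) = 0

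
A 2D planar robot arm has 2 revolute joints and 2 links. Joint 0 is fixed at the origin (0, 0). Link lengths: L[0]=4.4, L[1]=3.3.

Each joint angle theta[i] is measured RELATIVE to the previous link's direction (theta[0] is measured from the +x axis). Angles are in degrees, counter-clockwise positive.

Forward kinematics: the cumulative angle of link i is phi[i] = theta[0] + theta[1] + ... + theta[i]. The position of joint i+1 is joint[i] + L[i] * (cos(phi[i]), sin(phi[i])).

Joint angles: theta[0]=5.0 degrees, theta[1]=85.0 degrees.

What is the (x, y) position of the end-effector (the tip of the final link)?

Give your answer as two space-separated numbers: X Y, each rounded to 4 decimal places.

Answer: 4.3833 3.6835

Derivation:
joint[0] = (0.0000, 0.0000)  (base)
link 0: phi[0] = 5 = 5 deg
  cos(5 deg) = 0.9962, sin(5 deg) = 0.0872
  joint[1] = (0.0000, 0.0000) + 4.4 * (0.9962, 0.0872) = (0.0000 + 4.3833, 0.0000 + 0.3835) = (4.3833, 0.3835)
link 1: phi[1] = 5 + 85 = 90 deg
  cos(90 deg) = 0.0000, sin(90 deg) = 1.0000
  joint[2] = (4.3833, 0.3835) + 3.3 * (0.0000, 1.0000) = (4.3833 + 0.0000, 0.3835 + 3.3000) = (4.3833, 3.6835)
End effector: (4.3833, 3.6835)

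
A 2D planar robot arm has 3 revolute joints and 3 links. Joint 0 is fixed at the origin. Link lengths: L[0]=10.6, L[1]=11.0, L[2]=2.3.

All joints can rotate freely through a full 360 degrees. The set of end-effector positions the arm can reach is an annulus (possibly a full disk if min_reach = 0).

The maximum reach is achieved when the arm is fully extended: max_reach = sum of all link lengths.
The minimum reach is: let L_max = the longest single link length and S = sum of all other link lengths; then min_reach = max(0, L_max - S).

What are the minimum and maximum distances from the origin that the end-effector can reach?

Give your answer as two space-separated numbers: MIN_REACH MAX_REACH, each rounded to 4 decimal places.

Answer: 0.0000 23.9000

Derivation:
Link lengths: [10.6, 11.0, 2.3]
max_reach = 10.6 + 11 + 2.3 = 23.9
L_max = max([10.6, 11.0, 2.3]) = 11
S (sum of others) = 23.9 - 11 = 12.9
min_reach = max(0, 11 - 12.9) = max(0, -1.9) = 0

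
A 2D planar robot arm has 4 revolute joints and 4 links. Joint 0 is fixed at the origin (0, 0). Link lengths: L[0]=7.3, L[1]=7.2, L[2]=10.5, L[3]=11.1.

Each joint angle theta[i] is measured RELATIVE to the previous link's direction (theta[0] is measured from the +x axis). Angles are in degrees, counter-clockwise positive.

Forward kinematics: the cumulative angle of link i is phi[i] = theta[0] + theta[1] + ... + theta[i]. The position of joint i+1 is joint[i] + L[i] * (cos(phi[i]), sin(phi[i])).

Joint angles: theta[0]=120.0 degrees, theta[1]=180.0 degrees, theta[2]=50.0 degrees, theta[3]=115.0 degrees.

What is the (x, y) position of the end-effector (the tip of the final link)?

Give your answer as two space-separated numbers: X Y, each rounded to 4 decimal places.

Answer: 7.4176 8.9851

Derivation:
joint[0] = (0.0000, 0.0000)  (base)
link 0: phi[0] = 120 = 120 deg
  cos(120 deg) = -0.5000, sin(120 deg) = 0.8660
  joint[1] = (0.0000, 0.0000) + 7.3 * (-0.5000, 0.8660) = (0.0000 + -3.6500, 0.0000 + 6.3220) = (-3.6500, 6.3220)
link 1: phi[1] = 120 + 180 = 300 deg
  cos(300 deg) = 0.5000, sin(300 deg) = -0.8660
  joint[2] = (-3.6500, 6.3220) + 7.2 * (0.5000, -0.8660) = (-3.6500 + 3.6000, 6.3220 + -6.2354) = (-0.0500, 0.0866)
link 2: phi[2] = 120 + 180 + 50 = 350 deg
  cos(350 deg) = 0.9848, sin(350 deg) = -0.1736
  joint[3] = (-0.0500, 0.0866) + 10.5 * (0.9848, -0.1736) = (-0.0500 + 10.3405, 0.0866 + -1.8233) = (10.2905, -1.7367)
link 3: phi[3] = 120 + 180 + 50 + 115 = 465 deg
  cos(465 deg) = -0.2588, sin(465 deg) = 0.9659
  joint[4] = (10.2905, -1.7367) + 11.1 * (-0.2588, 0.9659) = (10.2905 + -2.8729, -1.7367 + 10.7218) = (7.4176, 8.9851)
End effector: (7.4176, 8.9851)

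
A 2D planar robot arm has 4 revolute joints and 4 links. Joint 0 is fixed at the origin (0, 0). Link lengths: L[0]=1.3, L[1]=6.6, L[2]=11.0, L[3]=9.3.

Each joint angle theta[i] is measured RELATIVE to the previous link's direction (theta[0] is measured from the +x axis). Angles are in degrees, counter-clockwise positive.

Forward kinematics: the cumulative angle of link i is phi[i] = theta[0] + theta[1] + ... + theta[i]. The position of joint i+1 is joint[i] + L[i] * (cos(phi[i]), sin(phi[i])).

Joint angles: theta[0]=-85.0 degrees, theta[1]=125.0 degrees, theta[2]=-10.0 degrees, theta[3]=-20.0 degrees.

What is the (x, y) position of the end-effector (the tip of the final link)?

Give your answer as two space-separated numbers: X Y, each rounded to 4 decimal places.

Answer: 23.8542 10.0623

Derivation:
joint[0] = (0.0000, 0.0000)  (base)
link 0: phi[0] = -85 = -85 deg
  cos(-85 deg) = 0.0872, sin(-85 deg) = -0.9962
  joint[1] = (0.0000, 0.0000) + 1.3 * (0.0872, -0.9962) = (0.0000 + 0.1133, 0.0000 + -1.2951) = (0.1133, -1.2951)
link 1: phi[1] = -85 + 125 = 40 deg
  cos(40 deg) = 0.7660, sin(40 deg) = 0.6428
  joint[2] = (0.1133, -1.2951) + 6.6 * (0.7660, 0.6428) = (0.1133 + 5.0559, -1.2951 + 4.2424) = (5.1692, 2.9473)
link 2: phi[2] = -85 + 125 + -10 = 30 deg
  cos(30 deg) = 0.8660, sin(30 deg) = 0.5000
  joint[3] = (5.1692, 2.9473) + 11 * (0.8660, 0.5000) = (5.1692 + 9.5263, 2.9473 + 5.5000) = (14.6955, 8.4473)
link 3: phi[3] = -85 + 125 + -10 + -20 = 10 deg
  cos(10 deg) = 0.9848, sin(10 deg) = 0.1736
  joint[4] = (14.6955, 8.4473) + 9.3 * (0.9848, 0.1736) = (14.6955 + 9.1587, 8.4473 + 1.6149) = (23.8542, 10.0623)
End effector: (23.8542, 10.0623)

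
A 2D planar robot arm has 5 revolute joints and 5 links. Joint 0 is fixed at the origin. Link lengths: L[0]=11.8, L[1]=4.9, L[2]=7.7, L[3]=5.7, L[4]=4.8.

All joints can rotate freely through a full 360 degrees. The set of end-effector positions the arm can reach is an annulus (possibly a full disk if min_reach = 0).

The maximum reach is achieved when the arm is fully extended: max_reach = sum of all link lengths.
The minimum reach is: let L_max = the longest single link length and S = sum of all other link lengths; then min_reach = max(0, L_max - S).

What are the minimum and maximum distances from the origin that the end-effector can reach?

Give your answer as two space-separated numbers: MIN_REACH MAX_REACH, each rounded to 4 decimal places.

Answer: 0.0000 34.9000

Derivation:
Link lengths: [11.8, 4.9, 7.7, 5.7, 4.8]
max_reach = 11.8 + 4.9 + 7.7 + 5.7 + 4.8 = 34.9
L_max = max([11.8, 4.9, 7.7, 5.7, 4.8]) = 11.8
S (sum of others) = 34.9 - 11.8 = 23.1
min_reach = max(0, 11.8 - 23.1) = max(0, -11.3) = 0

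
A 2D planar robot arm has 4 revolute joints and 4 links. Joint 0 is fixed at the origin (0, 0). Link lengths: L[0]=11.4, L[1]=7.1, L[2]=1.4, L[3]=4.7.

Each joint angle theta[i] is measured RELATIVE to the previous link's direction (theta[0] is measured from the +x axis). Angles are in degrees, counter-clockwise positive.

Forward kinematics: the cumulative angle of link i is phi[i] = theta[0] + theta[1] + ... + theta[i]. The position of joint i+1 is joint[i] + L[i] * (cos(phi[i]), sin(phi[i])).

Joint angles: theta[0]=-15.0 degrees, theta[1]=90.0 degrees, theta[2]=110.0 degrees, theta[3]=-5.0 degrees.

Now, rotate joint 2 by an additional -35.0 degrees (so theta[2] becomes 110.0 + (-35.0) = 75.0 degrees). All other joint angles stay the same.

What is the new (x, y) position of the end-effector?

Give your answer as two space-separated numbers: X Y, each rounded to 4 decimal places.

joint[0] = (0.0000, 0.0000)  (base)
link 0: phi[0] = -15 = -15 deg
  cos(-15 deg) = 0.9659, sin(-15 deg) = -0.2588
  joint[1] = (0.0000, 0.0000) + 11.4 * (0.9659, -0.2588) = (0.0000 + 11.0116, 0.0000 + -2.9505) = (11.0116, -2.9505)
link 1: phi[1] = -15 + 90 = 75 deg
  cos(75 deg) = 0.2588, sin(75 deg) = 0.9659
  joint[2] = (11.0116, -2.9505) + 7.1 * (0.2588, 0.9659) = (11.0116 + 1.8376, -2.9505 + 6.8581) = (12.8492, 3.9075)
link 2: phi[2] = -15 + 90 + 75 = 150 deg
  cos(150 deg) = -0.8660, sin(150 deg) = 0.5000
  joint[3] = (12.8492, 3.9075) + 1.4 * (-0.8660, 0.5000) = (12.8492 + -1.2124, 3.9075 + 0.7000) = (11.6367, 4.6075)
link 3: phi[3] = -15 + 90 + 75 + -5 = 145 deg
  cos(145 deg) = -0.8192, sin(145 deg) = 0.5736
  joint[4] = (11.6367, 4.6075) + 4.7 * (-0.8192, 0.5736) = (11.6367 + -3.8500, 4.6075 + 2.6958) = (7.7867, 7.3033)
End effector: (7.7867, 7.3033)

Answer: 7.7867 7.3033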